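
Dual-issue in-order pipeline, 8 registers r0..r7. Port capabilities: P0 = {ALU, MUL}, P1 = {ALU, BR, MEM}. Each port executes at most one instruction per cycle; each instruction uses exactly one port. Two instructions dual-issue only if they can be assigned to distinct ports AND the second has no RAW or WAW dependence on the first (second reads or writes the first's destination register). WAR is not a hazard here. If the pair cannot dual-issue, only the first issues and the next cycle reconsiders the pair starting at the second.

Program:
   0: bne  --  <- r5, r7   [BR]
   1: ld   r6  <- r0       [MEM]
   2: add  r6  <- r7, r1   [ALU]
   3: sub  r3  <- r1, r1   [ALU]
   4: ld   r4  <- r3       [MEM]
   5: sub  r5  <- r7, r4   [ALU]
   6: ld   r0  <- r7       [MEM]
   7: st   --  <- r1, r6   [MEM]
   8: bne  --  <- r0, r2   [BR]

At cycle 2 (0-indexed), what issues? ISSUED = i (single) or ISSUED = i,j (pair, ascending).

ISSUED = 2,3

  cy0 -> i0 (bne.BR) no-port BR/MEM
  cy1 -> i1 (ld.MEM) WAW r6
  cy2 -> i2+i3 (add.ALU/sub.ALU) 2-wide
  cy3 -> i4 (ld.MEM) RAW r4
  cy4 -> i5+i6 (sub.ALU/ld.MEM) 2-wide
  cy5 -> i7 (st.MEM) no-port MEM/BR
  cy6 -> i8 (bne.BR) tail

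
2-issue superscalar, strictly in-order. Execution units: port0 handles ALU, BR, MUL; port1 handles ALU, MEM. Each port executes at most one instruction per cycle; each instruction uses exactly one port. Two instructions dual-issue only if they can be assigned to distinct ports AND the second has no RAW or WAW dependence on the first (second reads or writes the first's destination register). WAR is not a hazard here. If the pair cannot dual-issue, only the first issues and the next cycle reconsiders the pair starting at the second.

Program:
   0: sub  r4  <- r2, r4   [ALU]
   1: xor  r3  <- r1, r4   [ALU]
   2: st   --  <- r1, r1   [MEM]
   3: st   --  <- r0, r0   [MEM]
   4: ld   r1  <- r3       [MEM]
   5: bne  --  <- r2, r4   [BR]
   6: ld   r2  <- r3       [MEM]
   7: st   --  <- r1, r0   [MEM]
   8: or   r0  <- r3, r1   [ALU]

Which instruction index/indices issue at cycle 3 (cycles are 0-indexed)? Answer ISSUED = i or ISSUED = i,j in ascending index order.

0. sub.ALU @i0  | RAW r4
1. xor.ALU+st.MEM @i1&i2  | pair
2. st.MEM @i3  | no-port MEM/MEM
3. ld.MEM+bne.BR @i4&i5  | pair
4. ld.MEM @i6  | no-port MEM/MEM
5. st.MEM+or.ALU @i7&i8  | pair

ISSUED = 4,5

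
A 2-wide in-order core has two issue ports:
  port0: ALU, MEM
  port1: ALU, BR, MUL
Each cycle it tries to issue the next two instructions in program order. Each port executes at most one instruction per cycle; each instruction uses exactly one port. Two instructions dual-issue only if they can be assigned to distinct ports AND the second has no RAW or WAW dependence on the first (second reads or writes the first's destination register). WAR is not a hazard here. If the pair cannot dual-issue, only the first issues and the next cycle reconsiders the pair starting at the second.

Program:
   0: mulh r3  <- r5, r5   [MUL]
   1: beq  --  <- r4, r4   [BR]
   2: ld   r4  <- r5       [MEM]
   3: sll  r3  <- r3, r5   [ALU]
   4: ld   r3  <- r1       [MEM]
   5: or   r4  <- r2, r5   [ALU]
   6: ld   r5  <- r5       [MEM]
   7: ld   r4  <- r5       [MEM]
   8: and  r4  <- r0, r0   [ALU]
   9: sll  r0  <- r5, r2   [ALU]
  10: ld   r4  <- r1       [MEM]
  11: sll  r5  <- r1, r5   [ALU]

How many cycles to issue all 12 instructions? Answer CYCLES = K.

  cy0 -> i0 (mulh) no-port MUL/BR
  cy1 -> i1,i2 (beq;ld) pair
  cy2 -> i3 (sll) WAW r3
  cy3 -> i4,i5 (ld;or) pair
  cy4 -> i6 (ld) no-port MEM/MEM
  cy5 -> i7 (ld) WAW r4
  cy6 -> i8,i9 (and;sll) pair
  cy7 -> i10,i11 (ld;sll) pair

CYCLES = 8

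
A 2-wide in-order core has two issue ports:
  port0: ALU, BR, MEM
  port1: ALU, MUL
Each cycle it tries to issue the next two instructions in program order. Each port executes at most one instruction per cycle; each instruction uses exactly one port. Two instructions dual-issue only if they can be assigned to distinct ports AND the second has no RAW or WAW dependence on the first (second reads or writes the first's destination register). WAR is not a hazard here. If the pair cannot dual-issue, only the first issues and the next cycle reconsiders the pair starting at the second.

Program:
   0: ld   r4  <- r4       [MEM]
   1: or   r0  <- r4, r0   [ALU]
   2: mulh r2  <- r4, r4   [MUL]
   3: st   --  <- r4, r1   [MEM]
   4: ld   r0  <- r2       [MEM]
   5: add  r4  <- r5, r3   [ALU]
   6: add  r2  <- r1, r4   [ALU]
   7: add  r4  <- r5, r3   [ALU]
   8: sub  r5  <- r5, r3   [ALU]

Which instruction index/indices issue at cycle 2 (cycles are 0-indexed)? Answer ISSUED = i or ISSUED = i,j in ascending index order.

  cy0 -> i0 (ld.MEM) RAW r4
  cy1 -> i1/i2 (or.ALU+mulh.MUL) 2-wide
  cy2 -> i3 (st.MEM) no-port MEM/MEM
  cy3 -> i4/i5 (ld.MEM+add.ALU) 2-wide
  cy4 -> i6/i7 (add.ALU+add.ALU) 2-wide
  cy5 -> i8 (sub.ALU) tail

ISSUED = 3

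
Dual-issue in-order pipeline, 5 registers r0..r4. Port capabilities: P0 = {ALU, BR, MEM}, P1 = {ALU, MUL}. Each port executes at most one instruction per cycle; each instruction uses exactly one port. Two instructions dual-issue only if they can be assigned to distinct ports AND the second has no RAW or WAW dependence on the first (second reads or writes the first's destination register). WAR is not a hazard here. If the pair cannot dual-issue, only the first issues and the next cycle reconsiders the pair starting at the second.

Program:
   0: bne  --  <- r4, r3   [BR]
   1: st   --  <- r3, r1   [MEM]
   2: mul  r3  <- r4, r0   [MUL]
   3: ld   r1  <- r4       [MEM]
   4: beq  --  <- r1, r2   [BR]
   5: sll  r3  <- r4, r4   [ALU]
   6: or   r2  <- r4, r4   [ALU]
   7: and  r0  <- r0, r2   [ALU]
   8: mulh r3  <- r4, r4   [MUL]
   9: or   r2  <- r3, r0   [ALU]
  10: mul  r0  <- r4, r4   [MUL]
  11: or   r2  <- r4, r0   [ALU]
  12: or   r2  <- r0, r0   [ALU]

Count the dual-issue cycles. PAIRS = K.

PAIRS = 4

0. bne @i0  | no-port BR/MEM
1. st;mul @i1/i2  | dual
2. ld @i3  | no-port MEM/BR
3. beq;sll @i4/i5  | dual
4. or @i6  | RAW r2
5. and;mulh @i7/i8  | dual
6. or;mul @i9/i10  | dual
7. or @i11  | WAW r2
8. or @i12  | tail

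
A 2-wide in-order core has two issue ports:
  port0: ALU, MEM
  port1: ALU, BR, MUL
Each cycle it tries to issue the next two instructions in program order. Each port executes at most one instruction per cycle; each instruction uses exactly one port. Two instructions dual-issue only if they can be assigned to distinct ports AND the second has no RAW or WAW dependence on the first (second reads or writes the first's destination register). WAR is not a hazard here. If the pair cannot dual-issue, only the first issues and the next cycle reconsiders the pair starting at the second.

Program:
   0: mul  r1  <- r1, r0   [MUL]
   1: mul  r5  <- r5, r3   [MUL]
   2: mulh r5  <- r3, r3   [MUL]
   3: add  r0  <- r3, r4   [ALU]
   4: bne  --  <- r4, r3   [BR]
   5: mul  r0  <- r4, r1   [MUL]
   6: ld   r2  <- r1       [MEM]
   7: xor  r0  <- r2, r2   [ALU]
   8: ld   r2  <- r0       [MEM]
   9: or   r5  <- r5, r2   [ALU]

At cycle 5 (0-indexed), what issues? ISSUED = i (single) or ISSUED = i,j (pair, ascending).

c0: i0 mul.MUL  no-port MUL/MUL
c1: i1 mul.MUL  no-port MUL/MUL
c2: i2,i3 mulh.MUL;add.ALU  dual
c3: i4 bne.BR  no-port BR/MUL
c4: i5,i6 mul.MUL;ld.MEM  dual
c5: i7 xor.ALU  RAW r0
c6: i8 ld.MEM  RAW r2
c7: i9 or.ALU  tail

ISSUED = 7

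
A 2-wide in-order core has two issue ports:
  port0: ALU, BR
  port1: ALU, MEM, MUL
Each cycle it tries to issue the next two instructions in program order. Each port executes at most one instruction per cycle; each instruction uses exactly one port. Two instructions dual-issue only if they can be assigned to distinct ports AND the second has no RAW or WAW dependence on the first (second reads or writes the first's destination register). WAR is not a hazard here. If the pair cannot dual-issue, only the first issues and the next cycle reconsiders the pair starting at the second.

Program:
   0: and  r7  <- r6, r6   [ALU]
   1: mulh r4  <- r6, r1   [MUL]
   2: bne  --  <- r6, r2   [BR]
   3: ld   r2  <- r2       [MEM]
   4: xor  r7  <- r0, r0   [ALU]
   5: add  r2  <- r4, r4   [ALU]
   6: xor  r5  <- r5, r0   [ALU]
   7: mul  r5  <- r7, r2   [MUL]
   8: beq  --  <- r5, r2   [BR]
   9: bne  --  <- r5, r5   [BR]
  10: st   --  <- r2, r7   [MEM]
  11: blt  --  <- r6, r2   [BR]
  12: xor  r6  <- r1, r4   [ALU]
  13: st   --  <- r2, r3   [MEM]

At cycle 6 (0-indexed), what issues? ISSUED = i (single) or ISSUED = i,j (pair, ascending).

0. and/mulh @i0&i1  | dual
1. bne/ld @i2&i3  | dual
2. xor/add @i4&i5  | dual
3. xor @i6  | WAW r5
4. mul @i7  | RAW r5
5. beq @i8  | no-port BR/BR
6. bne/st @i9&i10  | dual
7. blt/xor @i11&i12  | dual
8. st @i13  | tail

ISSUED = 9,10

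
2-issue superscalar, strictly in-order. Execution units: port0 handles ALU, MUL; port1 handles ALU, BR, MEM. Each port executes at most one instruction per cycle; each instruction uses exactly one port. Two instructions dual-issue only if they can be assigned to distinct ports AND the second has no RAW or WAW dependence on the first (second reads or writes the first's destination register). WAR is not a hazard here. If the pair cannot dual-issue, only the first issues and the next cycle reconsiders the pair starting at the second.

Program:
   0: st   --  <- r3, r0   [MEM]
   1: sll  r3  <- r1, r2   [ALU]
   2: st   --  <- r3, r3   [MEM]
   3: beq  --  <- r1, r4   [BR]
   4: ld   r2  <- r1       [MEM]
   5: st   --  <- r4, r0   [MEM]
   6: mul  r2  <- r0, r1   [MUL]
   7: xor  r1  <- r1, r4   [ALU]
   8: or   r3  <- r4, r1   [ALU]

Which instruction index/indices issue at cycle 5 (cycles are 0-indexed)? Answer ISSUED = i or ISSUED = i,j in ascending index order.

#0 head=0: st+sll i0&i1 dual
#1 head=2: st i2 no-port MEM/BR
#2 head=3: beq i3 no-port BR/MEM
#3 head=4: ld i4 no-port MEM/MEM
#4 head=5: st+mul i5&i6 dual
#5 head=7: xor i7 RAW r1
#6 head=8: or i8 tail

ISSUED = 7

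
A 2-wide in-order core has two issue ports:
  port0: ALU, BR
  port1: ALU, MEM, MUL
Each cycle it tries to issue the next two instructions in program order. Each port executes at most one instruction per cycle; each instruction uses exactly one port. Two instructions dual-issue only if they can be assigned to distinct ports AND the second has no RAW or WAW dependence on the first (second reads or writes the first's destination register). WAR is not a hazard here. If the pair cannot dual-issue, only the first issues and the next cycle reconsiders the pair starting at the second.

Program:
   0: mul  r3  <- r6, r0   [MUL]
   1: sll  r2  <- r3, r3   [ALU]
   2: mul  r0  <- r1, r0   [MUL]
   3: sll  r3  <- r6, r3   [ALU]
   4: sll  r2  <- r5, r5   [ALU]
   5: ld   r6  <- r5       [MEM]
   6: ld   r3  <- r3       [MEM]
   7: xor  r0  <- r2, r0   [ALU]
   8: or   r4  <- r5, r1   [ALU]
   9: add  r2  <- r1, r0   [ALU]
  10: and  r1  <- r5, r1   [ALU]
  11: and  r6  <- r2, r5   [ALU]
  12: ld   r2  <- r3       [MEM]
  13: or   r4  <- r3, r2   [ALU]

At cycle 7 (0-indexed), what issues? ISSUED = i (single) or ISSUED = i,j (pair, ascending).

ISSUED = 12

[0] i0  mul.MUL  -- RAW r3
[1] i1/i2  sll.ALU+mul.MUL  -- 2-wide
[2] i3/i4  sll.ALU+sll.ALU  -- 2-wide
[3] i5  ld.MEM  -- no-port MEM/MEM
[4] i6/i7  ld.MEM+xor.ALU  -- 2-wide
[5] i8/i9  or.ALU+add.ALU  -- 2-wide
[6] i10/i11  and.ALU+and.ALU  -- 2-wide
[7] i12  ld.MEM  -- RAW r2
[8] i13  or.ALU  -- tail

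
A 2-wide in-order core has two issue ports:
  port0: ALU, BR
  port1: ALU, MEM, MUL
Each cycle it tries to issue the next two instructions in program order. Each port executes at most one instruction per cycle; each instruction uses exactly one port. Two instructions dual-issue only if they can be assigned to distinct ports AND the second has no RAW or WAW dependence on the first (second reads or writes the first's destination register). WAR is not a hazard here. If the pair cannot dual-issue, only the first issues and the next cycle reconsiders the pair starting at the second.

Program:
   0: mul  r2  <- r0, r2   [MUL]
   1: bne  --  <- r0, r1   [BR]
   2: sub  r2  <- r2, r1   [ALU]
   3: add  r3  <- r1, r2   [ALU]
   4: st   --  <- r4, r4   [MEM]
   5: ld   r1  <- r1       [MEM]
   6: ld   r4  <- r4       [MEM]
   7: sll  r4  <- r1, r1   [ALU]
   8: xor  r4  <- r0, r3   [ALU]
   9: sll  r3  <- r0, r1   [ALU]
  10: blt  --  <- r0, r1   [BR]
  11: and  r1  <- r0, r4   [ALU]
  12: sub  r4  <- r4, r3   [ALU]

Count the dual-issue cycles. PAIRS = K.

PAIRS = 4

t=0 i0,i1:mul+bne ; 2-wide
t=1 i2:sub ; RAW r2
t=2 i3,i4:add+st ; 2-wide
t=3 i5:ld ; no-port MEM/MEM
t=4 i6:ld ; WAW r4
t=5 i7:sll ; WAW r4
t=6 i8,i9:xor+sll ; 2-wide
t=7 i10,i11:blt+and ; 2-wide
t=8 i12:sub ; tail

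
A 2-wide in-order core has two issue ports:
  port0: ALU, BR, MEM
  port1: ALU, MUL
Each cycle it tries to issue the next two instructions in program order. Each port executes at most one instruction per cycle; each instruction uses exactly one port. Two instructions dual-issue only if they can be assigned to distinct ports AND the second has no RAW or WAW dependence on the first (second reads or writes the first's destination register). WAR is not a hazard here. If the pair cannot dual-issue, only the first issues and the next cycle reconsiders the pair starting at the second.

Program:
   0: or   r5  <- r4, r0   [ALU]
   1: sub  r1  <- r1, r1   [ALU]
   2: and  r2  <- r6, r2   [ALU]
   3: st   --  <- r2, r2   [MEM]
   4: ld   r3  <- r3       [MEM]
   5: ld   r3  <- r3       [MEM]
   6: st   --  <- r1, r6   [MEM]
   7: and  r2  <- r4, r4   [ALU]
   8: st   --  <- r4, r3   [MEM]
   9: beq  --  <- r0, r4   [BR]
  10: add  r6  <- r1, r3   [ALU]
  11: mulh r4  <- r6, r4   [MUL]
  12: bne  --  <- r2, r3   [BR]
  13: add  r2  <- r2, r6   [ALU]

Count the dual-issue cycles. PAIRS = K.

t=0 i0/i1:or sub ; dual
t=1 i2:and ; RAW r2
t=2 i3:st ; no-port MEM/MEM
t=3 i4:ld ; no-port MEM/MEM
t=4 i5:ld ; no-port MEM/MEM
t=5 i6/i7:st and ; dual
t=6 i8:st ; no-port MEM/BR
t=7 i9/i10:beq add ; dual
t=8 i11/i12:mulh bne ; dual
t=9 i13:add ; tail

PAIRS = 4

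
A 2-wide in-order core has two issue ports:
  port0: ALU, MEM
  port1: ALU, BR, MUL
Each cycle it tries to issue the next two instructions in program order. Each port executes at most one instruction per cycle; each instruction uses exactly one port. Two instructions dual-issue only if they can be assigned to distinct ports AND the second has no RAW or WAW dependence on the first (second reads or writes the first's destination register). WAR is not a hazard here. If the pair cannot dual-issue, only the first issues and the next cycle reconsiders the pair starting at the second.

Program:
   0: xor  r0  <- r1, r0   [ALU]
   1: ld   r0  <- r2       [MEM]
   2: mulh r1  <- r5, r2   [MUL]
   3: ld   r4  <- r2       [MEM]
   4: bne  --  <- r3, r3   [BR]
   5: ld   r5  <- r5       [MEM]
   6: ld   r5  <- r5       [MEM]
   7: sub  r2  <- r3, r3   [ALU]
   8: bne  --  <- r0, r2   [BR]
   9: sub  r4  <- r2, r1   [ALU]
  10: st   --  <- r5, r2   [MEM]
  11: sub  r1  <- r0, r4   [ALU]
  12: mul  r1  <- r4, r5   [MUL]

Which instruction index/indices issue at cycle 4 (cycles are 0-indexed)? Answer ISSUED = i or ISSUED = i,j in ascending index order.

0. xor @i0  | WAW r0
1. ld mulh @i1+i2  | pair
2. ld bne @i3+i4  | pair
3. ld @i5  | no-port MEM/MEM
4. ld sub @i6+i7  | pair
5. bne sub @i8+i9  | pair
6. st sub @i10+i11  | pair
7. mul @i12  | tail

ISSUED = 6,7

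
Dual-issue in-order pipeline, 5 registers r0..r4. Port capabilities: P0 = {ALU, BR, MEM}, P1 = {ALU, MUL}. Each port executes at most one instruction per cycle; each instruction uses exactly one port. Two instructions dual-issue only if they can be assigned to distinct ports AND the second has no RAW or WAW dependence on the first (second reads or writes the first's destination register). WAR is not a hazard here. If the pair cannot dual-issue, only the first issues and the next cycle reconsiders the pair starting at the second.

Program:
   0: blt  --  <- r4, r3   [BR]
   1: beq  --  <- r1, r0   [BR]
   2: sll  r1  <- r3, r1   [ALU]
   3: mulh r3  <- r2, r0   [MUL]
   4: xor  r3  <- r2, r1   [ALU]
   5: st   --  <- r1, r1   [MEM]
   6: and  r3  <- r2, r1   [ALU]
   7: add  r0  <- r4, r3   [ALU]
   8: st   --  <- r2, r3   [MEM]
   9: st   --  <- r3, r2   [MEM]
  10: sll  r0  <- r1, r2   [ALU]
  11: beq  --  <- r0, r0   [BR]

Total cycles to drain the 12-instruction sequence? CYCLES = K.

CYCLES = 8

[0] i0  blt.BR  -- no-port BR/BR
[1] i1/i2  beq.BR+sll.ALU  -- 2-wide
[2] i3  mulh.MUL  -- WAW r3
[3] i4/i5  xor.ALU+st.MEM  -- 2-wide
[4] i6  and.ALU  -- RAW r3
[5] i7/i8  add.ALU+st.MEM  -- 2-wide
[6] i9/i10  st.MEM+sll.ALU  -- 2-wide
[7] i11  beq.BR  -- tail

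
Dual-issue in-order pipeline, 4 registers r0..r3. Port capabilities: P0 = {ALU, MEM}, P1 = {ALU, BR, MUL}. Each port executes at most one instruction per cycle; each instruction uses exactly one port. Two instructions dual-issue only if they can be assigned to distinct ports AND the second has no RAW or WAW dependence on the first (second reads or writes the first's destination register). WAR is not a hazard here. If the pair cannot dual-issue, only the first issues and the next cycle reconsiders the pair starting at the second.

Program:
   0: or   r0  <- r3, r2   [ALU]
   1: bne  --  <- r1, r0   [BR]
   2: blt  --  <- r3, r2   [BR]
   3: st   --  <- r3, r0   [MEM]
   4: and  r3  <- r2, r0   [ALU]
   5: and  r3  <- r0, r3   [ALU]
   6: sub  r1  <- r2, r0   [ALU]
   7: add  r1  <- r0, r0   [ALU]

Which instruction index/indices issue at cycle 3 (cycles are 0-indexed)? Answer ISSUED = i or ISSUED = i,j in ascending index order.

ISSUED = 4

  cy0 -> i0 (or.ALU) RAW r0
  cy1 -> i1 (bne.BR) no-port BR/BR
  cy2 -> i2/i3 (blt.BR st.MEM) pair
  cy3 -> i4 (and.ALU) RAW+WAW r3
  cy4 -> i5/i6 (and.ALU sub.ALU) pair
  cy5 -> i7 (add.ALU) tail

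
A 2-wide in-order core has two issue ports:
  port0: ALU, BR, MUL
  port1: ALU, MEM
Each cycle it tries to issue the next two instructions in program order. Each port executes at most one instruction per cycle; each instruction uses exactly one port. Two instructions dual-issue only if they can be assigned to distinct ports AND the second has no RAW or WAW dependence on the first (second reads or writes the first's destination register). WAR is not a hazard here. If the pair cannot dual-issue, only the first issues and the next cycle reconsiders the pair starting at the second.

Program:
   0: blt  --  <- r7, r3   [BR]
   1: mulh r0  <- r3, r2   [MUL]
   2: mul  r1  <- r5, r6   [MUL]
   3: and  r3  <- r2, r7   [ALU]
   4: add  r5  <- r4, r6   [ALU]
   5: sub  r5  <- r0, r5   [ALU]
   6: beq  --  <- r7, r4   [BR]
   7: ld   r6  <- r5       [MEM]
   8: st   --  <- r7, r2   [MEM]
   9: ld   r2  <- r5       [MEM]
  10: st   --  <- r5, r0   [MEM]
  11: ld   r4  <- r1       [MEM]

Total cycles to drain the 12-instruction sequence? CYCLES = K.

#0 head=0: blt i0 no-port BR/MUL
#1 head=1: mulh i1 no-port MUL/MUL
#2 head=2: mul/and i2/i3 pair
#3 head=4: add i4 RAW+WAW r5
#4 head=5: sub/beq i5/i6 pair
#5 head=7: ld i7 no-port MEM/MEM
#6 head=8: st i8 no-port MEM/MEM
#7 head=9: ld i9 no-port MEM/MEM
#8 head=10: st i10 no-port MEM/MEM
#9 head=11: ld i11 tail

CYCLES = 10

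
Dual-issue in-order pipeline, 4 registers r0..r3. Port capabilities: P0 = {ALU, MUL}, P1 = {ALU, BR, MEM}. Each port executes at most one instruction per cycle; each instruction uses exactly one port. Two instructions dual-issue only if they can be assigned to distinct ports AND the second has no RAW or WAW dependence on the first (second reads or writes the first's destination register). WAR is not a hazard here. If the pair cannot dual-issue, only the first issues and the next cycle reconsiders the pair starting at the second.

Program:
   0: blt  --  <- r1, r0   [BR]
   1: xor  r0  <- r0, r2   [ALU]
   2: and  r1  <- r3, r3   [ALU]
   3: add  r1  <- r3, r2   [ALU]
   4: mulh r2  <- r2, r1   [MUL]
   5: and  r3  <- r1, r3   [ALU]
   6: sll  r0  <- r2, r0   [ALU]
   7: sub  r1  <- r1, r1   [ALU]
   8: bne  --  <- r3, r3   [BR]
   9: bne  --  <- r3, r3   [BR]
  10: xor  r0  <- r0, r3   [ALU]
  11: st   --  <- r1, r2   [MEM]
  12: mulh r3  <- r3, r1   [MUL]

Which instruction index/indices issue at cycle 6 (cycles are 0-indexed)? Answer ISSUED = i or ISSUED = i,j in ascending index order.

0. blt+xor @i0,i1  | pair
1. and @i2  | WAW r1
2. add @i3  | RAW r1
3. mulh+and @i4,i5  | pair
4. sll+sub @i6,i7  | pair
5. bne @i8  | no-port BR/BR
6. bne+xor @i9,i10  | pair
7. st+mulh @i11,i12  | pair

ISSUED = 9,10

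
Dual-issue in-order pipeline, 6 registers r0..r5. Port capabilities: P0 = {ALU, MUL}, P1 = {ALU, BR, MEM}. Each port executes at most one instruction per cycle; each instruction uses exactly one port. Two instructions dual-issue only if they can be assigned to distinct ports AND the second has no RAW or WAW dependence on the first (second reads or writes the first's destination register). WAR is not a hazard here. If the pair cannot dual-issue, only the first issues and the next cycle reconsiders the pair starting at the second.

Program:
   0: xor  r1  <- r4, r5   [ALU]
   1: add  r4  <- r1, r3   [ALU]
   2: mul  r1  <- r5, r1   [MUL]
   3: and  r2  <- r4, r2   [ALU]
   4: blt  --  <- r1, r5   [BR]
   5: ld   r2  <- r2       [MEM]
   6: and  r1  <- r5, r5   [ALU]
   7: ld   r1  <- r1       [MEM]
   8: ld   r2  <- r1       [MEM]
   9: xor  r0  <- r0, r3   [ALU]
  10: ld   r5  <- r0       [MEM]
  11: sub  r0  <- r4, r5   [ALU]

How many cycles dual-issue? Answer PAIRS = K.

  cy0 -> i0 (xor.ALU) RAW r1
  cy1 -> i1+i2 (add.ALU/mul.MUL) pair
  cy2 -> i3+i4 (and.ALU/blt.BR) pair
  cy3 -> i5+i6 (ld.MEM/and.ALU) pair
  cy4 -> i7 (ld.MEM) no-port MEM/MEM
  cy5 -> i8+i9 (ld.MEM/xor.ALU) pair
  cy6 -> i10 (ld.MEM) RAW r5
  cy7 -> i11 (sub.ALU) tail

PAIRS = 4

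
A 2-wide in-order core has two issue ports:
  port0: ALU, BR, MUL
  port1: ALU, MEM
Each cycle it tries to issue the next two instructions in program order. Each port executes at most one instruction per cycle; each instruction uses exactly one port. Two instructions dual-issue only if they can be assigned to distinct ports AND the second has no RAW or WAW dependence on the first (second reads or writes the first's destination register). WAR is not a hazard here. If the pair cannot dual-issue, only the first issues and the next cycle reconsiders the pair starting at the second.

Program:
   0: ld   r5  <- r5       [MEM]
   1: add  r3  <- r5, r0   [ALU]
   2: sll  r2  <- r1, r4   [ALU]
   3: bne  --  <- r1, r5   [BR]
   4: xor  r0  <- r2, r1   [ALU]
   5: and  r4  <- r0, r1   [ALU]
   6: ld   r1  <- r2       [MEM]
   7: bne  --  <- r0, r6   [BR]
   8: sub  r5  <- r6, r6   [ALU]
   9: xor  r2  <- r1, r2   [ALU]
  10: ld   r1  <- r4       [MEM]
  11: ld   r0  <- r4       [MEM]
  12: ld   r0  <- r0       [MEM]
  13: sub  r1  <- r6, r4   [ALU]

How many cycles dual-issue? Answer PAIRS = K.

[0] i0  ld.MEM  -- RAW r5
[1] i1&i2  add.ALU+sll.ALU  -- 2-wide
[2] i3&i4  bne.BR+xor.ALU  -- 2-wide
[3] i5&i6  and.ALU+ld.MEM  -- 2-wide
[4] i7&i8  bne.BR+sub.ALU  -- 2-wide
[5] i9&i10  xor.ALU+ld.MEM  -- 2-wide
[6] i11  ld.MEM  -- no-port MEM/MEM
[7] i12&i13  ld.MEM+sub.ALU  -- 2-wide

PAIRS = 6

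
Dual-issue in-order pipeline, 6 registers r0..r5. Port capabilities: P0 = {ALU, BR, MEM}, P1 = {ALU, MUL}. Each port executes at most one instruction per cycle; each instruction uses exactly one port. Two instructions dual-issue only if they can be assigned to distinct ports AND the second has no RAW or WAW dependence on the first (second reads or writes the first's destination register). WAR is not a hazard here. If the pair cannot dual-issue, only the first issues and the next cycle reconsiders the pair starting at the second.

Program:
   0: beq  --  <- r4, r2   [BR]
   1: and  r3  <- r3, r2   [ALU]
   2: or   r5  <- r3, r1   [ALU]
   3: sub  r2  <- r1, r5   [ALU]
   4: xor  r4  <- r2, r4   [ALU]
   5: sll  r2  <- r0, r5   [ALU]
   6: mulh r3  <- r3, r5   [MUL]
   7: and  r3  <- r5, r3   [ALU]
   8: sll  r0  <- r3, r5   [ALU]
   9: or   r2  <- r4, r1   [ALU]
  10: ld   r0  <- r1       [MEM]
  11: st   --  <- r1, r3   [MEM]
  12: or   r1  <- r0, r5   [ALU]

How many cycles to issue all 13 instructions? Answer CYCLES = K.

#0 head=0: beq and i0/i1 2-wide
#1 head=2: or i2 RAW r5
#2 head=3: sub i3 RAW r2
#3 head=4: xor sll i4/i5 2-wide
#4 head=6: mulh i6 RAW+WAW r3
#5 head=7: and i7 RAW r3
#6 head=8: sll or i8/i9 2-wide
#7 head=10: ld i10 no-port MEM/MEM
#8 head=11: st or i11/i12 2-wide

CYCLES = 9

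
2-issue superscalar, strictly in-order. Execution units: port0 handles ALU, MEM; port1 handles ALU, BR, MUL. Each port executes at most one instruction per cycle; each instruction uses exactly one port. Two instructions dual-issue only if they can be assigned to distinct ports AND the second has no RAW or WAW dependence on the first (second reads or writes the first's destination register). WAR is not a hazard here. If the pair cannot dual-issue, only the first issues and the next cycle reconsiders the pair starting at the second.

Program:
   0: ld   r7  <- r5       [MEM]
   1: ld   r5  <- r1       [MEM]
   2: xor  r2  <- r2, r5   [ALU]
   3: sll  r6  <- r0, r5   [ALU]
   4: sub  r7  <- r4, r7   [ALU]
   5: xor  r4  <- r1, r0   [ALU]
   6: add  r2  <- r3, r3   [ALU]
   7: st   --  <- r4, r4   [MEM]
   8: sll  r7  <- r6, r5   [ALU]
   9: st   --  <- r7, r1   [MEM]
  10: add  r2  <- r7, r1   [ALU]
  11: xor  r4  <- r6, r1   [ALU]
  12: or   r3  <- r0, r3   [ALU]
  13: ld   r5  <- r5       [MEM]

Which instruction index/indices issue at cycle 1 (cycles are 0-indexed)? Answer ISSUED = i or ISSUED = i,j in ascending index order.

ISSUED = 1

  cy0 -> i0 (ld.MEM) no-port MEM/MEM
  cy1 -> i1 (ld.MEM) RAW r5
  cy2 -> i2&i3 (xor.ALU+sll.ALU) 2-wide
  cy3 -> i4&i5 (sub.ALU+xor.ALU) 2-wide
  cy4 -> i6&i7 (add.ALU+st.MEM) 2-wide
  cy5 -> i8 (sll.ALU) RAW r7
  cy6 -> i9&i10 (st.MEM+add.ALU) 2-wide
  cy7 -> i11&i12 (xor.ALU+or.ALU) 2-wide
  cy8 -> i13 (ld.MEM) tail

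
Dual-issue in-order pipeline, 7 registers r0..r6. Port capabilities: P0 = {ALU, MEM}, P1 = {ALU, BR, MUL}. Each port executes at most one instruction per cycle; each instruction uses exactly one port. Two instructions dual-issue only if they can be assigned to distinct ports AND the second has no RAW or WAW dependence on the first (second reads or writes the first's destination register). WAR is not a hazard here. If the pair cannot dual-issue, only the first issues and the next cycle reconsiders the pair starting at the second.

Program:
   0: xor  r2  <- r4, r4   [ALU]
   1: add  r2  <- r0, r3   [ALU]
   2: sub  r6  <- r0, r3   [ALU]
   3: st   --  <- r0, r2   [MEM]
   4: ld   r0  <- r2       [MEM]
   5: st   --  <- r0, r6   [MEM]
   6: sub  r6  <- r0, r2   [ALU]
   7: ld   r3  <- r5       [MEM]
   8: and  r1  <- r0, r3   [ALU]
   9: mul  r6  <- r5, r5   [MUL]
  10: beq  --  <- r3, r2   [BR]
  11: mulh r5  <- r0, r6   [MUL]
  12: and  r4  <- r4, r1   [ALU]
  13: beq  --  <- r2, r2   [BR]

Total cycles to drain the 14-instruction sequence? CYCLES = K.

t=0 i0:xor ; WAW r2
t=1 i1/i2:add sub ; 2-wide
t=2 i3:st ; no-port MEM/MEM
t=3 i4:ld ; no-port MEM/MEM
t=4 i5/i6:st sub ; 2-wide
t=5 i7:ld ; RAW r3
t=6 i8/i9:and mul ; 2-wide
t=7 i10:beq ; no-port BR/MUL
t=8 i11/i12:mulh and ; 2-wide
t=9 i13:beq ; tail

CYCLES = 10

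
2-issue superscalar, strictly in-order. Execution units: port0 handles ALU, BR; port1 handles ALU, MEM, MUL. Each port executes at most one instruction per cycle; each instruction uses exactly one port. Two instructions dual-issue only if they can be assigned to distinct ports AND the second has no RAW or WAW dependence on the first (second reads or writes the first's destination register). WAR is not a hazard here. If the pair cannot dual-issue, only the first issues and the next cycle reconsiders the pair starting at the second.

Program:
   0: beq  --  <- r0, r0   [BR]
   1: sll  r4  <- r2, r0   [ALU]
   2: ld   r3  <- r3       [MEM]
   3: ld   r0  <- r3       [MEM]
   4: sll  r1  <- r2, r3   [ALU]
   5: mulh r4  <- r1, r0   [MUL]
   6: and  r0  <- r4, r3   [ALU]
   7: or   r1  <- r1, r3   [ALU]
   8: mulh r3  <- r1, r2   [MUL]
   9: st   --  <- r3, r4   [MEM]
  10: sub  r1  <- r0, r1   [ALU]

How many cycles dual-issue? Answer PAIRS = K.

PAIRS = 4

[0] i0,i1  beq.BR;sll.ALU  -- pair
[1] i2  ld.MEM  -- no-port MEM/MEM
[2] i3,i4  ld.MEM;sll.ALU  -- pair
[3] i5  mulh.MUL  -- RAW r4
[4] i6,i7  and.ALU;or.ALU  -- pair
[5] i8  mulh.MUL  -- no-port MUL/MEM
[6] i9,i10  st.MEM;sub.ALU  -- pair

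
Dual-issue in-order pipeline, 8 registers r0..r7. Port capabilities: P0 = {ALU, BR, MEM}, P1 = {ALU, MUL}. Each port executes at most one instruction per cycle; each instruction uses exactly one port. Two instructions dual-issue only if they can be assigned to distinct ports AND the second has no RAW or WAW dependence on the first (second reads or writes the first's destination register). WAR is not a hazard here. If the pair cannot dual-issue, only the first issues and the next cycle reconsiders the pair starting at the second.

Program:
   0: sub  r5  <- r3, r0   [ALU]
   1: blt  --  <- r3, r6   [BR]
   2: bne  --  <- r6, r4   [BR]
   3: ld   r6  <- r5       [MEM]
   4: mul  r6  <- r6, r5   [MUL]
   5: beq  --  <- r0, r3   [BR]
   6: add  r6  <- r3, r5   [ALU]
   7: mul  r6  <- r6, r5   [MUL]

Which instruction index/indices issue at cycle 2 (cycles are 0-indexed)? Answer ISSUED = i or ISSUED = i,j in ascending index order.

  cy0 -> i0/i1 (sub+blt) pair
  cy1 -> i2 (bne) no-port BR/MEM
  cy2 -> i3 (ld) RAW+WAW r6
  cy3 -> i4/i5 (mul+beq) pair
  cy4 -> i6 (add) RAW+WAW r6
  cy5 -> i7 (mul) tail

ISSUED = 3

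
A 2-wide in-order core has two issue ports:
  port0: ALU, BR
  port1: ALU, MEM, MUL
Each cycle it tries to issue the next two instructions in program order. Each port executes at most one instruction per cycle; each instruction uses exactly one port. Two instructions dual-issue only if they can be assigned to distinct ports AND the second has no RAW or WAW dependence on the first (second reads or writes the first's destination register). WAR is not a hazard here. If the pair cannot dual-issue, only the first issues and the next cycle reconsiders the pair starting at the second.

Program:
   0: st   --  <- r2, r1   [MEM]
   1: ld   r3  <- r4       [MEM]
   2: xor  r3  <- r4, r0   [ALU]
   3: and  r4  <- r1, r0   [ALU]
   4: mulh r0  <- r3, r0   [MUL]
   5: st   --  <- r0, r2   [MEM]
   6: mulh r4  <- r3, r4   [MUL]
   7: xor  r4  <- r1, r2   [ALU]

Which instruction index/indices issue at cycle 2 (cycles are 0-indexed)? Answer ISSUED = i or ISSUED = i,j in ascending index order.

0. st @i0  | no-port MEM/MEM
1. ld @i1  | WAW r3
2. xor;and @i2,i3  | 2-wide
3. mulh @i4  | no-port MUL/MEM
4. st @i5  | no-port MEM/MUL
5. mulh @i6  | WAW r4
6. xor @i7  | tail

ISSUED = 2,3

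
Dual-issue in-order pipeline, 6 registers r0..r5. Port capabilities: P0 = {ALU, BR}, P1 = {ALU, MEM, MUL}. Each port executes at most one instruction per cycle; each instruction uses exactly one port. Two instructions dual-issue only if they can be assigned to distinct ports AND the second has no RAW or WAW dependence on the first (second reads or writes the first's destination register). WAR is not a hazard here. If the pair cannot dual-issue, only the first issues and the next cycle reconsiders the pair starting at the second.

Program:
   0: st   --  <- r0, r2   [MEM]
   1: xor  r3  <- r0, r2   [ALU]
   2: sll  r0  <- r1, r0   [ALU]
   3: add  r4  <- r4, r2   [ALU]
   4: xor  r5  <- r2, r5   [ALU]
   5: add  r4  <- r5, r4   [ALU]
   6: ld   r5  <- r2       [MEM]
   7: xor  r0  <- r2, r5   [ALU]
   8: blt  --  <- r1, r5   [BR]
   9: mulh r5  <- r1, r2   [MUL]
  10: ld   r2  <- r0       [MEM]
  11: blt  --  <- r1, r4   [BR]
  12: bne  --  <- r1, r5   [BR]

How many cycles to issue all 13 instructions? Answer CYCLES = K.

CYCLES = 8

0. st;xor @i0+i1  | 2-wide
1. sll;add @i2+i3  | 2-wide
2. xor @i4  | RAW r5
3. add;ld @i5+i6  | 2-wide
4. xor;blt @i7+i8  | 2-wide
5. mulh @i9  | no-port MUL/MEM
6. ld;blt @i10+i11  | 2-wide
7. bne @i12  | tail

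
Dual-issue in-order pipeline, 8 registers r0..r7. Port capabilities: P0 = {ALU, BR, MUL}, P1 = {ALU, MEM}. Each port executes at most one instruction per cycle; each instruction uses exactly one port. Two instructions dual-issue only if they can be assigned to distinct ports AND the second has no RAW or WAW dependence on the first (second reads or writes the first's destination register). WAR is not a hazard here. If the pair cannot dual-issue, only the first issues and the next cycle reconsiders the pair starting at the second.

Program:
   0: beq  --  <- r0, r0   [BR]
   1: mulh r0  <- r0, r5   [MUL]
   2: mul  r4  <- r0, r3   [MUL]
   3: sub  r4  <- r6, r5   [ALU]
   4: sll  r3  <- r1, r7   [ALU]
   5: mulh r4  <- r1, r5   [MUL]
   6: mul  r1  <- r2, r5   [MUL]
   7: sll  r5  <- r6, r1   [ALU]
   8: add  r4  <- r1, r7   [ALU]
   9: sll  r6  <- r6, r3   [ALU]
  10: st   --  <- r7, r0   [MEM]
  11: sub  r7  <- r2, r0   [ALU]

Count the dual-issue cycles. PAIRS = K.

c0: i0 beq  no-port BR/MUL
c1: i1 mulh  no-port MUL/MUL
c2: i2 mul  WAW r4
c3: i3+i4 sub sll  dual
c4: i5 mulh  no-port MUL/MUL
c5: i6 mul  RAW r1
c6: i7+i8 sll add  dual
c7: i9+i10 sll st  dual
c8: i11 sub  tail

PAIRS = 3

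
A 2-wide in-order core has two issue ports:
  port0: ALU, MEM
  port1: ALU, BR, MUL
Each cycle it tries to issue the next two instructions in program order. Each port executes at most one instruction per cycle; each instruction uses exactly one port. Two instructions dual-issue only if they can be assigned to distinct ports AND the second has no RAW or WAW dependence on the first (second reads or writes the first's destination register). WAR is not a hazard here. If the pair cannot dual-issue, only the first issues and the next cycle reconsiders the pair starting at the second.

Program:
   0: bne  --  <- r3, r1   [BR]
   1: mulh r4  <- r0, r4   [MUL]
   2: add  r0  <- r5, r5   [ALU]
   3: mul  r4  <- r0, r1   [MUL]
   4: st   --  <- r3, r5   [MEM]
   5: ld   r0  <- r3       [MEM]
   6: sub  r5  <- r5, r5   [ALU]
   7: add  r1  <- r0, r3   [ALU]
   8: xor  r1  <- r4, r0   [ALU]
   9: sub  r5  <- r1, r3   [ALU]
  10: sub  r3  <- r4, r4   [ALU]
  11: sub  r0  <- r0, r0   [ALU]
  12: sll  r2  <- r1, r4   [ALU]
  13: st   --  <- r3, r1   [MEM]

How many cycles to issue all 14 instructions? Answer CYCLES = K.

0. bne @i0  | no-port BR/MUL
1. mulh add @i1&i2  | pair
2. mul st @i3&i4  | pair
3. ld sub @i5&i6  | pair
4. add @i7  | WAW r1
5. xor @i8  | RAW r1
6. sub sub @i9&i10  | pair
7. sub sll @i11&i12  | pair
8. st @i13  | tail

CYCLES = 9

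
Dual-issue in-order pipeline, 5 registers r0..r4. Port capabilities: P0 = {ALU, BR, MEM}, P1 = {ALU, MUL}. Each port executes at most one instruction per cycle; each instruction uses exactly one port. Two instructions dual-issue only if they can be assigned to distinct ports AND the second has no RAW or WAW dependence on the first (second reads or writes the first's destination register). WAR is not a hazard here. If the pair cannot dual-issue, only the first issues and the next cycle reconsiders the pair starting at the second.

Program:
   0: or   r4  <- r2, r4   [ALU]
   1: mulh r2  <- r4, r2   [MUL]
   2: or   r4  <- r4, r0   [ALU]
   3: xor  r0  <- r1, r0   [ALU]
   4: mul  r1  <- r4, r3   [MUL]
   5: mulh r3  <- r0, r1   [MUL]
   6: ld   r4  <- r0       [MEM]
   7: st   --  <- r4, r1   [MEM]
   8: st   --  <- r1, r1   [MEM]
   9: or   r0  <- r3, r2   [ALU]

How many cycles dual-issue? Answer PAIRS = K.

PAIRS = 4

0. or @i0  | RAW r4
1. mulh or @i1+i2  | 2-wide
2. xor mul @i3+i4  | 2-wide
3. mulh ld @i5+i6  | 2-wide
4. st @i7  | no-port MEM/MEM
5. st or @i8+i9  | 2-wide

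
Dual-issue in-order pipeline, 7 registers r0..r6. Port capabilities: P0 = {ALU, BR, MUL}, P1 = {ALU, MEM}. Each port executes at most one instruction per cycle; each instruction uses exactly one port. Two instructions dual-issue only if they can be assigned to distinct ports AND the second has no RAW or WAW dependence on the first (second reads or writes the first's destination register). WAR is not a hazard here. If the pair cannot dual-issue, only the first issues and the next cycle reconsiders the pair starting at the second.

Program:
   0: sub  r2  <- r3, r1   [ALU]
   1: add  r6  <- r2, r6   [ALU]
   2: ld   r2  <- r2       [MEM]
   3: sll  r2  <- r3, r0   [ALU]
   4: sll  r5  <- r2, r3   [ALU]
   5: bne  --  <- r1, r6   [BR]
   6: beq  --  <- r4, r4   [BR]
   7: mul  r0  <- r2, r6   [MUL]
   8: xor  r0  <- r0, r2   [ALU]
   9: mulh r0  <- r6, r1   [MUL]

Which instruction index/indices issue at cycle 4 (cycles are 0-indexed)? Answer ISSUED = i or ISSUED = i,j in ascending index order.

ISSUED = 6

[0] i0  sub  -- RAW r2
[1] i1/i2  add+ld  -- 2-wide
[2] i3  sll  -- RAW r2
[3] i4/i5  sll+bne  -- 2-wide
[4] i6  beq  -- no-port BR/MUL
[5] i7  mul  -- RAW+WAW r0
[6] i8  xor  -- WAW r0
[7] i9  mulh  -- tail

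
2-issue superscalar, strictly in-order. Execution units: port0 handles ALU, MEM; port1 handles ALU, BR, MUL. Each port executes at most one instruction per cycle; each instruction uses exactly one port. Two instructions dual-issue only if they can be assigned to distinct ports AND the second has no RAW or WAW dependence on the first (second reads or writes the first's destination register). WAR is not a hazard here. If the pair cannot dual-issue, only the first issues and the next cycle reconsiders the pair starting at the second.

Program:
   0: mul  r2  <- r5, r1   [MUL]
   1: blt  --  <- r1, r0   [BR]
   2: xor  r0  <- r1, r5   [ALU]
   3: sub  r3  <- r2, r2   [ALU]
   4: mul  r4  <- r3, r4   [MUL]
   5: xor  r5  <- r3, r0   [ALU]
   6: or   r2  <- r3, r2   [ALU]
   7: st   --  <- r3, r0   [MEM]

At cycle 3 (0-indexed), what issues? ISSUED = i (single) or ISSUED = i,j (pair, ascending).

[0] i0  mul.MUL  -- no-port MUL/BR
[1] i1+i2  blt.BR+xor.ALU  -- 2-wide
[2] i3  sub.ALU  -- RAW r3
[3] i4+i5  mul.MUL+xor.ALU  -- 2-wide
[4] i6+i7  or.ALU+st.MEM  -- 2-wide

ISSUED = 4,5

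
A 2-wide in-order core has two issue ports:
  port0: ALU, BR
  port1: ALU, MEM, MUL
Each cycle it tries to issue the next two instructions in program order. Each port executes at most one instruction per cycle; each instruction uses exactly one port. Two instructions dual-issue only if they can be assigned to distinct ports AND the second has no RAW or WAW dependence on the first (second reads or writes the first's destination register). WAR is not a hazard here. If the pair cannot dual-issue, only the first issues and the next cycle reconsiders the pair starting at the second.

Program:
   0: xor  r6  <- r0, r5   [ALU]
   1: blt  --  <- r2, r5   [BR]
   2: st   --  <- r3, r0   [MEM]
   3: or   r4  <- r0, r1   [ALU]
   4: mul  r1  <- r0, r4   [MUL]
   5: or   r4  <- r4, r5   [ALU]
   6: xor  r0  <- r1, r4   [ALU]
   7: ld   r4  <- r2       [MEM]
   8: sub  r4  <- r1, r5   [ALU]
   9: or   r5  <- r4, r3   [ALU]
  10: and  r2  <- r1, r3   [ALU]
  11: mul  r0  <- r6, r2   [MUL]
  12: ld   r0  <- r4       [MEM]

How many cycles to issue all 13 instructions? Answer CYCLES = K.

#0 head=0: xor.ALU/blt.BR i0&i1 2-wide
#1 head=2: st.MEM/or.ALU i2&i3 2-wide
#2 head=4: mul.MUL/or.ALU i4&i5 2-wide
#3 head=6: xor.ALU/ld.MEM i6&i7 2-wide
#4 head=8: sub.ALU i8 RAW r4
#5 head=9: or.ALU/and.ALU i9&i10 2-wide
#6 head=11: mul.MUL i11 no-port MUL/MEM
#7 head=12: ld.MEM i12 tail

CYCLES = 8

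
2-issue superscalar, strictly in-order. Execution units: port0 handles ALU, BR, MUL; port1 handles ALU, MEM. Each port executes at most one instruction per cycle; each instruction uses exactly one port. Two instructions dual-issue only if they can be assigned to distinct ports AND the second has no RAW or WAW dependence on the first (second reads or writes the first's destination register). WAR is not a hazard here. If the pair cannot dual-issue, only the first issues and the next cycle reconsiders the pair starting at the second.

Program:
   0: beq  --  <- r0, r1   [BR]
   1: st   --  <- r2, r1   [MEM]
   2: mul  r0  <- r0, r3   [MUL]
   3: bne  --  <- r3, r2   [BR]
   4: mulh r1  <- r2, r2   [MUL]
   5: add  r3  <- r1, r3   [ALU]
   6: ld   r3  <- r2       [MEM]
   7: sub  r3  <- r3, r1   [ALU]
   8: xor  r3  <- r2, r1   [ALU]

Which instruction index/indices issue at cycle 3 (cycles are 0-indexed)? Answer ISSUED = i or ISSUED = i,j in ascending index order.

ISSUED = 4

t=0 i0/i1:beq.BR+st.MEM ; pair
t=1 i2:mul.MUL ; no-port MUL/BR
t=2 i3:bne.BR ; no-port BR/MUL
t=3 i4:mulh.MUL ; RAW r1
t=4 i5:add.ALU ; WAW r3
t=5 i6:ld.MEM ; RAW+WAW r3
t=6 i7:sub.ALU ; WAW r3
t=7 i8:xor.ALU ; tail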